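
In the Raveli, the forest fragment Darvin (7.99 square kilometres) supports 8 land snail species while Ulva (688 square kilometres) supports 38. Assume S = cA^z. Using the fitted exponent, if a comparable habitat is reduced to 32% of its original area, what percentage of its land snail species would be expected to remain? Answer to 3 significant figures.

67.1%

z = ln(38/8) / ln(688/7.99) = 1.5581 / 4.4556 = 0.3497
S_new/S_old = (A_new/A_old)^z = 0.32^0.3497 = exp(0.3497 × -1.1394) = 0.6713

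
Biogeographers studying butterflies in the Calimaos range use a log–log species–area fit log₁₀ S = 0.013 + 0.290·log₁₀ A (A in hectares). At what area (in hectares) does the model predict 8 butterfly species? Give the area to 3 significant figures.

1170 hectares

8 = 1.03 × A^0.29  ⇒  A^0.29 = 8/1.03 = 7.764
ln A = ln(7.764) / 0.29 = 2.0495 / 0.29 = 7.0673
A = e^7.0673 ≈ 1173 hectares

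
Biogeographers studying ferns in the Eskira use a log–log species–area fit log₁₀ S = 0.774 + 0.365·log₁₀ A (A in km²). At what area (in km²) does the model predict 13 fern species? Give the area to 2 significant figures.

13 = 5.943 × A^0.365  ⇒  A^0.365 = 13/5.943 = 2.187
ln A = ln(2.187) / 0.365 = 0.7827 / 0.365 = 2.1445
A = e^2.1445 ≈ 8.538 km²

8.5 km²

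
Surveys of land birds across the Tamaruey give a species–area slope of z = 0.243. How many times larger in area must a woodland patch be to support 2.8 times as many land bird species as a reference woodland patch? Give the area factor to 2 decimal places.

(A₂/A₁)^0.243 = 2.8, so A₂/A₁ = 2.8^(1/0.243) = 2.8^4.115
ln(A₂/A₁) = ln 2.8 / 0.243 = 1.0296 / 0.243 = 4.2371
A₂/A₁ = e^4.2371 ≈ 69.21

69.21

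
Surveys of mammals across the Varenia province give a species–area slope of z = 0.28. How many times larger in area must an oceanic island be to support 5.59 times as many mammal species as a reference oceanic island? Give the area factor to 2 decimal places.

467.01

(A₂/A₁)^0.28 = 5.59, so A₂/A₁ = 5.59^(1/0.28) = 5.59^3.571
ln(A₂/A₁) = ln 5.59 / 0.28 = 1.7210 / 0.28 = 6.1464
A₂/A₁ = e^6.1464 ≈ 467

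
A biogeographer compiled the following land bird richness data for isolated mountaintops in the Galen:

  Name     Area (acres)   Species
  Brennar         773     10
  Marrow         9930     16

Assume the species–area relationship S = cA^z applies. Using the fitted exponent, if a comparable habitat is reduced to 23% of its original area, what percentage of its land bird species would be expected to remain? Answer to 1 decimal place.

76.3%

z = ln(16/10) / ln(9930/773) = 0.4700 / 2.5530 = 0.1841
S_new/S_old = (A_new/A_old)^z = 0.23^0.1841 = exp(0.1841 × -1.4697) = 0.763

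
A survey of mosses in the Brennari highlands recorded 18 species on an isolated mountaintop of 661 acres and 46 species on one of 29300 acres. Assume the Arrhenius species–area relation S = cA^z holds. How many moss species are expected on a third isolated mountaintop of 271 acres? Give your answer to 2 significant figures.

14

z = ln(46/18) / ln(29300/661) = 0.9383 / 3.7916 = 0.2475
c = 18 / 661^0.2475 = 18 / 4.988 = 3.609
S₃ = 3.609 × 271^0.2475 = 3.609 × 4 ≈ 14.44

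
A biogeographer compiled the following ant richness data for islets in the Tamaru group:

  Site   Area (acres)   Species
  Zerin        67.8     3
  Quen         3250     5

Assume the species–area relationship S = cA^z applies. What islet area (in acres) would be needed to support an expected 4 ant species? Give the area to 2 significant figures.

600 acres

z = ln(5/3) / ln(3250/67.8) = 0.5108 / 3.8698 = 0.1320
c = 3 / 67.8^0.1320 = 3 / 1.745 = 1.719
A = (4/1.719)^(1/0.1320) ⇒ ln A = ln(2.326)/0.1320 = 6.3959
A = e^6.3959 ≈ 599.4 acres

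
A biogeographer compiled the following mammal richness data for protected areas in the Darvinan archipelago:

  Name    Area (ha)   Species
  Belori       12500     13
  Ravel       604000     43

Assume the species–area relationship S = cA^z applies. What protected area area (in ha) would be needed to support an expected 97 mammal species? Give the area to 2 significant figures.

z = ln(43/13) / ln(604000/12500) = 1.1963 / 3.8778 = 0.3085
c = 13 / 12500^0.3085 = 13 / 18.36 = 0.7081
A = (97/0.7081)^(1/0.3085) ⇒ ln A = ln(137)/0.3085 = 15.9485
A = e^15.9485 ≈ 8439723 ha

8400000 ha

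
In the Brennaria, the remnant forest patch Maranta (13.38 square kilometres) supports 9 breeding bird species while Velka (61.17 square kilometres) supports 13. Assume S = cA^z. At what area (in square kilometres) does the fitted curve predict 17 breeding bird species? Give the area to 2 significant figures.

z = ln(13/9) / ln(61.17/13.38) = 0.3677 / 1.5199 = 0.2419
c = 9 / 13.38^0.2419 = 9 / 1.873 = 4.805
A = (17/4.805)^(1/0.2419) ⇒ ln A = ln(3.538)/0.2419 = 5.2225
A = e^5.2225 ≈ 185.4 square kilometres

190 square kilometres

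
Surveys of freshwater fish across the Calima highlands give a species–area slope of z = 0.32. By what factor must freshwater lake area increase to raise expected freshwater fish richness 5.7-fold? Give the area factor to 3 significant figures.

(A₂/A₁)^0.32 = 5.7, so A₂/A₁ = 5.7^(1/0.32) = 5.7^3.125
ln(A₂/A₁) = ln 5.7 / 0.32 = 1.7405 / 0.32 = 5.4390
A₂/A₁ = e^5.4390 ≈ 230.2

230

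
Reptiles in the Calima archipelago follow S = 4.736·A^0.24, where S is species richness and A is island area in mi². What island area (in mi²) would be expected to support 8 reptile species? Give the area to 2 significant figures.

8 = 4.736 × A^0.24  ⇒  A^0.24 = 8/4.736 = 1.689
ln A = ln(1.689) / 0.24 = 0.5242 / 0.24 = 2.1844
A = e^2.1844 ≈ 8.885 mi²

8.9 mi²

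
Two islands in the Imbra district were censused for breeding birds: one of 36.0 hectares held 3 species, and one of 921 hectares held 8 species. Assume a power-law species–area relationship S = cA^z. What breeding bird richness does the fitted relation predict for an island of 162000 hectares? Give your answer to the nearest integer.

38

z = ln(8/3) / ln(921/36) = 0.9808 / 3.2419 = 0.3025
c = 3 / 36^0.3025 = 3 / 2.957 = 1.015
S₃ = 1.015 × 162000^0.3025 = 1.015 × 37.68 ≈ 38.23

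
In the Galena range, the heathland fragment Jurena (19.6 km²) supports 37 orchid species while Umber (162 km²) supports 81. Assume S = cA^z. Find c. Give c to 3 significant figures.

z = ln(S₂/S₁) / ln(A₂/A₁) = ln(81/37) / ln(162/19.6) = 0.7835 / 2.1121 = 0.3710
c = S₁ / A₁^z = 37 / 19.6^0.3710 = 37 / 3.016 = 12.27

12.3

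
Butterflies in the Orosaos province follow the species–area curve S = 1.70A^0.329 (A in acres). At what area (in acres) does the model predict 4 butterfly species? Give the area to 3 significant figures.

4 = 1.7 × A^0.329  ⇒  A^0.329 = 4/1.7 = 2.353
ln A = ln(2.353) / 0.329 = 0.8557 / 0.329 = 2.6008
A = e^2.6008 ≈ 13.47 acres

13.5 acres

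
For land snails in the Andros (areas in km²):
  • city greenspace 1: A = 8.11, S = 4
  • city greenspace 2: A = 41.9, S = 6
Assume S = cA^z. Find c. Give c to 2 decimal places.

2.39

z = ln(S₂/S₁) / ln(A₂/A₁) = ln(6/4) / ln(41.9/8.11) = 0.4055 / 1.6422 = 0.2469
c = S₁ / A₁^z = 4 / 8.11^0.2469 = 4 / 1.677 = 2.386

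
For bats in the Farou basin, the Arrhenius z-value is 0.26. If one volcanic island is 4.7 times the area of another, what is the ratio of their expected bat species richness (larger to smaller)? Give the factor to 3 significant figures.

1.50

S₂/S₁ = (A₂/A₁)^z = 4.7^0.26
ln(S₂/S₁) = 0.26 × ln 4.7 = 0.26 × 1.5476 = 0.4024
S₂/S₁ = e^0.4024 ≈ 1.495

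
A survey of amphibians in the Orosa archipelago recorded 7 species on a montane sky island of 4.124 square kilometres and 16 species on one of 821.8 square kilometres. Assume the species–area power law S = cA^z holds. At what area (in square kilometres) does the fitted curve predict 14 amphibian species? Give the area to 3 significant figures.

z = ln(16/7) / ln(821.8/4.124) = 0.8267 / 5.2947 = 0.1561
c = 7 / 4.124^0.1561 = 7 / 1.248 = 5.611
A = (14/5.611)^(1/0.1561) ⇒ ln A = ln(2.495)/0.1561 = 5.8563
A = e^5.8563 ≈ 349.4 square kilometres

349 square kilometres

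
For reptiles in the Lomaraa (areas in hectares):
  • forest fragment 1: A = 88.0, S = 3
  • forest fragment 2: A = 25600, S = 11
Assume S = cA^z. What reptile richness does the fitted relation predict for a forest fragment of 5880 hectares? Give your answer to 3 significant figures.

7.85

z = ln(11/3) / ln(25600/88) = 1.2993 / 5.6730 = 0.2290
c = 3 / 88^0.2290 = 3 / 2.788 = 1.076
S₃ = 1.076 × 5880^0.2290 = 1.076 × 7.3 ≈ 7.854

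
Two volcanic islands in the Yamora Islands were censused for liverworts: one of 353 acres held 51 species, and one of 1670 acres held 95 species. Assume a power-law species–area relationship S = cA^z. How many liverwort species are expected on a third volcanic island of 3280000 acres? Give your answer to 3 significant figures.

1980

z = ln(95/51) / ln(1670/353) = 0.6221 / 1.5541 = 0.4003
c = 51 / 353^0.4003 = 51 / 10.47 = 4.873
S₃ = 4.873 × 3280000^0.4003 = 4.873 × 405.6 ≈ 1976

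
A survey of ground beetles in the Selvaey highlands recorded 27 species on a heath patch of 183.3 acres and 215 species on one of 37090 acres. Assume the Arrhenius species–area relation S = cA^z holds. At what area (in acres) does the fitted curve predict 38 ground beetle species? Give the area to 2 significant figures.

z = ln(215/27) / ln(37090/183.3) = 2.0748 / 5.3100 = 0.3907
c = 27 / 183.3^0.3907 = 27 / 7.661 = 3.524
A = (38/3.524)^(1/0.3907) ⇒ ln A = ln(10.78)/0.3907 = 6.0858
A = e^6.0858 ≈ 439.6 acres

440 acres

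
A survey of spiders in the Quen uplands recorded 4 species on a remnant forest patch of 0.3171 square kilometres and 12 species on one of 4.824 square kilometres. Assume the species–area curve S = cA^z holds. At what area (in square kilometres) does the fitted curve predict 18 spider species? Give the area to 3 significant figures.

13.2 square kilometres

z = ln(12/4) / ln(4.824/0.3171) = 1.0986 / 2.7221 = 0.4036
c = 4 / 0.3171^0.4036 = 4 / 0.6291 = 6.359
A = (18/6.359)^(1/0.4036) ⇒ ln A = ln(2.831)/0.4036 = 2.5783
A = e^2.5783 ≈ 13.17 square kilometres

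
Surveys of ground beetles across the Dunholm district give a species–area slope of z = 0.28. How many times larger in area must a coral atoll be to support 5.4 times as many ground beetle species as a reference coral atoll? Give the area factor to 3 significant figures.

413

(A₂/A₁)^0.28 = 5.4, so A₂/A₁ = 5.4^(1/0.28) = 5.4^3.571
ln(A₂/A₁) = ln 5.4 / 0.28 = 1.6864 / 0.28 = 6.0229
A₂/A₁ = e^6.0229 ≈ 412.8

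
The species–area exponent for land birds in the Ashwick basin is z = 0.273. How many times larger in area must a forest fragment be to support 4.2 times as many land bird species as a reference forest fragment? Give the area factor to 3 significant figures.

192

(A₂/A₁)^0.273 = 4.2, so A₂/A₁ = 4.2^(1/0.273) = 4.2^3.663
ln(A₂/A₁) = ln 4.2 / 0.273 = 1.4351 / 0.273 = 5.2567
A₂/A₁ = e^5.2567 ≈ 191.9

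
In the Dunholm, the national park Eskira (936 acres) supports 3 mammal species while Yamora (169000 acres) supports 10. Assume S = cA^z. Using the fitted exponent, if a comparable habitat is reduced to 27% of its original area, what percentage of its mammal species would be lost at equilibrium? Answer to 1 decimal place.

z = ln(10/3) / ln(169000/936) = 1.2040 / 5.1960 = 0.2317
S_new/S_old = (A_new/A_old)^z = 0.27^0.2317 = exp(0.2317 × -1.3093) = 0.7383
Fraction lost = 1 − 0.7383 = 0.2617

26.2%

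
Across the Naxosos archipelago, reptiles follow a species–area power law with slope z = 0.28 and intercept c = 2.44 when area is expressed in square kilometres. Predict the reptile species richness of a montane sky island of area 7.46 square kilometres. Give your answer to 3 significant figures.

4.28

S = 2.44 × 7.46^0.28
ln S = ln 2.44 + 0.28 × ln 7.46 = 0.8920 + 0.28 × 2.0096 = 1.4547
S = e^1.4547 ≈ 4.283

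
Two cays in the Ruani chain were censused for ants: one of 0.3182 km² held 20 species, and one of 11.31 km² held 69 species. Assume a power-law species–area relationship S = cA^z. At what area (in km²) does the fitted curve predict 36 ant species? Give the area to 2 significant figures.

1.7 km²

z = ln(69/20) / ln(11.31/0.3182) = 1.2384 / 3.5708 = 0.3468
c = 20 / 0.3182^0.3468 = 20 / 0.6723 = 29.75
A = (36/29.75)^(1/0.3468) ⇒ ln A = ln(1.21)/0.3468 = 0.5498
A = e^0.5498 ≈ 1.733 km²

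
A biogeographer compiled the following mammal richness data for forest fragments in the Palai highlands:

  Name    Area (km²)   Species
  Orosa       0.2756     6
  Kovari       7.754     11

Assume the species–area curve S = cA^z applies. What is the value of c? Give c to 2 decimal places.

z = ln(S₂/S₁) / ln(A₂/A₁) = ln(11/6) / ln(7.754/0.2756) = 0.6061 / 3.3370 = 0.1816
c = S₁ / A₁^z = 6 / 0.2756^0.1816 = 6 / 0.7913 = 7.583

7.58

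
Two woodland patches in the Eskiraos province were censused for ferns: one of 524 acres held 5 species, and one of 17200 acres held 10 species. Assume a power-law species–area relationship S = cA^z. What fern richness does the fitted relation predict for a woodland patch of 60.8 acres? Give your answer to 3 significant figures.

3.26

z = ln(10/5) / ln(17200/524) = 0.6931 / 3.4912 = 0.1985
c = 5 / 524^0.1985 = 5 / 3.467 = 1.442
S₃ = 1.442 × 60.8^0.1985 = 1.442 × 2.26 ≈ 3.26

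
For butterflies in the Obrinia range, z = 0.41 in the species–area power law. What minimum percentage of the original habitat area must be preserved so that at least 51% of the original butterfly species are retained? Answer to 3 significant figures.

Need (A_new/A_old)^0.41 = 0.51, so A_new/A_old = 0.51^(1/0.41) = 0.51^2.439
ln(A_new/A_old) = ln 0.51 / 0.41 = -0.6733 / 0.41 = -1.6423
A_new/A_old = e^-1.6423 ≈ 0.1935

19.4%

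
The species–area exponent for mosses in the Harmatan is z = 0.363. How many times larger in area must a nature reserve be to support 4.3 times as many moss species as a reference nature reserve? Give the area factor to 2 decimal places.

(A₂/A₁)^0.363 = 4.3, so A₂/A₁ = 4.3^(1/0.363) = 4.3^2.755
ln(A₂/A₁) = ln 4.3 / 0.363 = 1.4586 / 0.363 = 4.0182
A₂/A₁ = e^4.0182 ≈ 55.6

55.60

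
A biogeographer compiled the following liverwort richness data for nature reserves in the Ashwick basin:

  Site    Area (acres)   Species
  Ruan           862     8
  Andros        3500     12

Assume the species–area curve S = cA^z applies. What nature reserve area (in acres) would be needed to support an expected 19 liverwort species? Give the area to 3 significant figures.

z = ln(12/8) / ln(3500/862) = 0.4055 / 1.4013 = 0.2894
c = 8 / 862^0.2894 = 8 / 7.07 = 1.132
A = (19/1.132)^(1/0.2894) ⇒ ln A = ln(16.79)/0.2894 = 9.7486
A = e^9.7486 ≈ 17131 acres

17100 acres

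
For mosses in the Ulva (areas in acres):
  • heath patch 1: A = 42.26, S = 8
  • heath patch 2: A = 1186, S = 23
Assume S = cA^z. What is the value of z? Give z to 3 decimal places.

Taking logs: ln S = ln c + z ln A, so z = (ln S₂ − ln S₁)/(ln A₂ − ln A₁).
z = ln(23/8) / ln(1186/42.26) = ln(2.875) / ln(28.06) = 1.0561 / 3.3345 = 0.3167

0.317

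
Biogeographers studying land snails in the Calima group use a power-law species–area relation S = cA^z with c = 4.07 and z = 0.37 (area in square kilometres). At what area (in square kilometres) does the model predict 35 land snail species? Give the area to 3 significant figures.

35 = 4.07 × A^0.37  ⇒  A^0.37 = 35/4.07 = 8.6
ln A = ln(8.6) / 0.37 = 2.1517 / 0.37 = 5.8154
A = e^5.8154 ≈ 335.4 square kilometres

335 square kilometres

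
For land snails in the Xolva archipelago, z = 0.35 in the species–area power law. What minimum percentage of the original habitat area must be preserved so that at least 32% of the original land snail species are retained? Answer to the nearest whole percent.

Need (A_new/A_old)^0.35 = 0.32, so A_new/A_old = 0.32^(1/0.35) = 0.32^2.857
ln(A_new/A_old) = ln 0.32 / 0.35 = -1.1394 / 0.35 = -3.2555
A_new/A_old = e^-3.2555 ≈ 0.03856

4%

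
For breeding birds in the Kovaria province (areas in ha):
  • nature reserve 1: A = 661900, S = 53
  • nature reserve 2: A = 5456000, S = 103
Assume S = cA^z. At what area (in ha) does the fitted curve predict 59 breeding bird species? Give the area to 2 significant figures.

z = ln(103/53) / ln(5456000/661900) = 0.6644 / 2.1094 = 0.3150
c = 53 / 661900^0.3150 = 53 / 68.16 = 0.7776
A = (59/0.7776)^(1/0.3150) ⇒ ln A = ln(75.87)/0.3150 = 13.7433
A = e^13.7433 ≈ 930369 ha

930000 ha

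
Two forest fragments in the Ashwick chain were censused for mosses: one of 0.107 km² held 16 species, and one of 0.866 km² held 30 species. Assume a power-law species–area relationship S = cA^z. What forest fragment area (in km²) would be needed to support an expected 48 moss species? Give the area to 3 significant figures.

z = ln(30/16) / ln(0.866/0.107) = 0.6286 / 2.0911 = 0.3006
c = 16 / 0.107^0.3006 = 16 / 0.5108 = 31.33
A = (48/31.33)^(1/0.3006) ⇒ ln A = ln(1.532)/0.3006 = 1.4196
A = e^1.4196 ≈ 4.135 km²

4.14 km²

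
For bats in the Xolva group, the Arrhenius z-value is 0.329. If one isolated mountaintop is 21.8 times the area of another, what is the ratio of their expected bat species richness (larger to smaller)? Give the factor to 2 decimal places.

2.76

S₂/S₁ = (A₂/A₁)^z = 21.8^0.329
ln(S₂/S₁) = 0.329 × ln 21.8 = 0.329 × 3.0819 = 1.0139
S₂/S₁ = e^1.0139 ≈ 2.756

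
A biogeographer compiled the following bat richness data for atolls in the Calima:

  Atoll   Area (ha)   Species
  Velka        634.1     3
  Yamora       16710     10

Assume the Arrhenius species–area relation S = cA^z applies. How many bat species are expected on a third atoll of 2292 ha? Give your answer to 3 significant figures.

4.81

z = ln(10/3) / ln(16710/634.1) = 1.2040 / 3.2716 = 0.3680
c = 3 / 634.1^0.3680 = 3 / 10.75 = 0.2792
S₃ = 0.2792 × 2292^0.3680 = 0.2792 × 17.24 ≈ 4.814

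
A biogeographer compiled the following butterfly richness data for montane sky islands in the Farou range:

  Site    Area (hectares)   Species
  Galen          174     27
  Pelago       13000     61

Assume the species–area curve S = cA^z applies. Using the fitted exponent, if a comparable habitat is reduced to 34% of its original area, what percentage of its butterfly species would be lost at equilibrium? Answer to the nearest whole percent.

z = ln(61/27) / ln(13000/174) = 0.8150 / 4.3136 = 0.1889
S_new/S_old = (A_new/A_old)^z = 0.34^0.1889 = exp(0.1889 × -1.0788) = 0.8156
Fraction lost = 1 − 0.8156 = 0.1844

18%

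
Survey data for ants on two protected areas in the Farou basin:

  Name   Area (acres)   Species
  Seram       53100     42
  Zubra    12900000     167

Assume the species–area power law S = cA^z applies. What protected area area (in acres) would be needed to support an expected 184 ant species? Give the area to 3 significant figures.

z = ln(167/42) / ln(12900000/53100) = 1.3803 / 5.4928 = 0.2513
c = 42 / 53100^0.2513 = 42 / 15.4 = 2.728
A = (184/2.728)^(1/0.2513) ⇒ ln A = ln(67.45)/0.2513 = 16.7585
A = e^16.7585 ≈ 18972568 acres

19000000 acres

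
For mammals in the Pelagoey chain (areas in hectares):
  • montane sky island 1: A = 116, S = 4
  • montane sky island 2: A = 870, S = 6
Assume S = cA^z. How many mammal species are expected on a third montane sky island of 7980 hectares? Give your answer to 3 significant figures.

9.37

z = ln(6/4) / ln(870/116) = 0.4055 / 2.0149 = 0.2012
c = 4 / 116^0.2012 = 4 / 2.603 = 1.537
S₃ = 1.537 × 7980^0.2012 = 1.537 × 6.098 ≈ 9.372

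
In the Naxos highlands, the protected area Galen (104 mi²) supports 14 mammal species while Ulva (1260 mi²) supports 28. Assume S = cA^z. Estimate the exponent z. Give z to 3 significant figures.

0.278

Taking logs: ln S = ln c + z ln A, so z = (ln S₂ − ln S₁)/(ln A₂ − ln A₁).
z = ln(28/14) / ln(1260/104) = ln(2) / ln(12.12) = 0.6931 / 2.4945 = 0.2779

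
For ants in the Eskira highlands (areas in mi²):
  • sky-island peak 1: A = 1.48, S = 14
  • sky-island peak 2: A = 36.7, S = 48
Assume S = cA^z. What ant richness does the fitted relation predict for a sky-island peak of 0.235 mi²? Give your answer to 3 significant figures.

6.91

z = ln(48/14) / ln(36.7/1.48) = 1.2321 / 3.2107 = 0.3838
c = 14 / 1.48^0.3838 = 14 / 1.162 = 12.04
S₃ = 12.04 × 0.235^0.3838 = 12.04 × 0.5736 ≈ 6.909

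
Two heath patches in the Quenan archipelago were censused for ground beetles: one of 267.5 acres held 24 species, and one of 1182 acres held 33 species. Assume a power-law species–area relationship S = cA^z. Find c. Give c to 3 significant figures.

7.24

z = ln(S₂/S₁) / ln(A₂/A₁) = ln(33/24) / ln(1182/267.5) = 0.3185 / 1.4858 = 0.2143
c = S₁ / A₁^z = 24 / 267.5^0.2143 = 24 / 3.313 = 7.244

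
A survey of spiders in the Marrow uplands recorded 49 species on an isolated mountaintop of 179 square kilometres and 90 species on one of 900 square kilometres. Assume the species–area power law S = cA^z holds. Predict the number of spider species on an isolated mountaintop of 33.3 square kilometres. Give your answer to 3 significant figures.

z = ln(90/49) / ln(900/179) = 0.6080 / 1.6150 = 0.3765
c = 49 / 179^0.3765 = 49 / 7.049 = 6.952
S₃ = 6.952 × 33.3^0.3765 = 6.952 × 3.742 ≈ 26.02

26.0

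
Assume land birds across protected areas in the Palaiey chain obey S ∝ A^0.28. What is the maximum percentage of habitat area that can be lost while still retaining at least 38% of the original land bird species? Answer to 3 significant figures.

96.8%

Need (A_new/A_old)^0.28 = 0.38, so A_new/A_old = 0.38^(1/0.28) = 0.38^3.571
ln(A_new/A_old) = ln 0.38 / 0.28 = -0.9676 / 0.28 = -3.4557
A_new/A_old = e^-3.4557 ≈ 0.03157
Fraction that can be lost = 1 − 0.03157 = 0.9684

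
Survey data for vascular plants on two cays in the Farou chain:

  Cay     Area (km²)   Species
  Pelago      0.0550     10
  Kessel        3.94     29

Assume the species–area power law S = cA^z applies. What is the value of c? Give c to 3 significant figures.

20.6

z = ln(S₂/S₁) / ln(A₂/A₁) = ln(29/10) / ln(3.94/0.055) = 1.0647 / 4.2716 = 0.2493
c = S₁ / A₁^z = 10 / 0.055^0.2493 = 10 / 0.4853 = 20.6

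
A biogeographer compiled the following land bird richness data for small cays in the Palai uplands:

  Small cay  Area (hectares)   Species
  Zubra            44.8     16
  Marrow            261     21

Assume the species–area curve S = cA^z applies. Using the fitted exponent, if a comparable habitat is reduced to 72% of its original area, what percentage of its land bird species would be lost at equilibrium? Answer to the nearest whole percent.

z = ln(21/16) / ln(261/44.8) = 0.2719 / 1.7623 = 0.1543
S_new/S_old = (A_new/A_old)^z = 0.72^0.1543 = exp(0.1543 × -0.3285) = 0.9506
Fraction lost = 1 − 0.9506 = 0.04943

5%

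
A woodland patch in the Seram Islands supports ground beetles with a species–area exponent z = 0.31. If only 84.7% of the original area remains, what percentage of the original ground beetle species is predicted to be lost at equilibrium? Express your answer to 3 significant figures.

S_new/S_old = (A_new/A_old)^z = 0.847^0.31
= exp(0.31 × ln 0.847) = exp(0.31 × -0.1661) = exp(-0.0515) ≈ 0.9498
Fraction lost = 1 − 0.9498 = 0.05017

5.02%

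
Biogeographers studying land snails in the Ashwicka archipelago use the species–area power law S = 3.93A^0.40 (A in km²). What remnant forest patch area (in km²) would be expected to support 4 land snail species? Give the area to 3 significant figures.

4 = 3.93 × A^0.4  ⇒  A^0.4 = 4/3.93 = 1.018
ln A = ln(1.018) / 0.4 = 0.0177 / 0.4 = 0.0441
A = e^0.0441 ≈ 1.045 km²

1.05 km²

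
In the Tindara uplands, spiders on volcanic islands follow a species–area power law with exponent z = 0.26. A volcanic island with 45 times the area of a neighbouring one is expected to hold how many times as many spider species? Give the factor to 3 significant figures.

S₂/S₁ = (A₂/A₁)^z = 45^0.26
ln(S₂/S₁) = 0.26 × ln 45 = 0.26 × 3.8067 = 0.9897
S₂/S₁ = e^0.9897 ≈ 2.691

2.69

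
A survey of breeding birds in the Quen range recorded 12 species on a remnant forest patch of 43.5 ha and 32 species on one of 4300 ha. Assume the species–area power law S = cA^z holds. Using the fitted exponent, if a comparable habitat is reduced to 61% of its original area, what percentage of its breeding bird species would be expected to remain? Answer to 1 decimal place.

90.0%

z = ln(32/12) / ln(4300/43.5) = 0.9808 / 4.5936 = 0.2135
S_new/S_old = (A_new/A_old)^z = 0.61^0.2135 = exp(0.2135 × -0.4943) = 0.8998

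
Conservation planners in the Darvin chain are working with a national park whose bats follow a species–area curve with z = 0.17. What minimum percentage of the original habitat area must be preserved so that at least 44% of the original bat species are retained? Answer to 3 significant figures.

Need (A_new/A_old)^0.17 = 0.44, so A_new/A_old = 0.44^(1/0.17) = 0.44^5.882
ln(A_new/A_old) = ln 0.44 / 0.17 = -0.8210 / 0.17 = -4.8293
A_new/A_old = e^-4.8293 ≈ 0.007992

0.799%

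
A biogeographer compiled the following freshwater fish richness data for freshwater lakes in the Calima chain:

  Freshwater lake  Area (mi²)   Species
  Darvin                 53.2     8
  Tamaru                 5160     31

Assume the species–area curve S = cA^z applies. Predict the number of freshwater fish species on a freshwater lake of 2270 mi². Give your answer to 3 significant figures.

z = ln(31/8) / ln(5160/53.2) = 1.3545 / 4.5746 = 0.2961
c = 8 / 53.2^0.2961 = 8 / 3.244 = 2.466
S₃ = 2.466 × 2270^0.2961 = 2.466 × 9.856 ≈ 24.31

24.3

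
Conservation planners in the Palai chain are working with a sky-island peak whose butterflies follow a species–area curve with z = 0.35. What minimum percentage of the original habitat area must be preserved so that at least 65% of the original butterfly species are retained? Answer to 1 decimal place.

Need (A_new/A_old)^0.35 = 0.65, so A_new/A_old = 0.65^(1/0.35) = 0.65^2.857
ln(A_new/A_old) = ln 0.65 / 0.35 = -0.4308 / 0.35 = -1.2308
A_new/A_old = e^-1.2308 ≈ 0.2921

29.2%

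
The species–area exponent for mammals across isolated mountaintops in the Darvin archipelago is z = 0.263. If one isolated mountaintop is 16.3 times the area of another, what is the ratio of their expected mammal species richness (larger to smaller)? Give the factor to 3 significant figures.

S₂/S₁ = (A₂/A₁)^z = 16.3^0.263
ln(S₂/S₁) = 0.263 × ln 16.3 = 0.263 × 2.7912 = 0.7341
S₂/S₁ = e^0.7341 ≈ 2.084

2.08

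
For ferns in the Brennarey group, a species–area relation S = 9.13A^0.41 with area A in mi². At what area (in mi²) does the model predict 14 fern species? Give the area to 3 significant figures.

14 = 9.13 × A^0.41  ⇒  A^0.41 = 14/9.13 = 1.533
ln A = ln(1.533) / 0.41 = 0.4275 / 0.41 = 1.0427
A = e^1.0427 ≈ 2.837 mi²

2.84 mi²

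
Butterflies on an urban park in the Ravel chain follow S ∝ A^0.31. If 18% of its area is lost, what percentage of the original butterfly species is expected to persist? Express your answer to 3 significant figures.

S_new/S_old = (A_new/A_old)^z = 0.82^0.31
= exp(0.31 × ln 0.82) = exp(0.31 × -0.1985) = exp(-0.0615) ≈ 0.9403

94.0%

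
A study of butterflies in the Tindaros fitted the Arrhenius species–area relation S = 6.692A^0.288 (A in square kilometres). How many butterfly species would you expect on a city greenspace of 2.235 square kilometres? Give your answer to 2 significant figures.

S = 6.692 × 2.235^0.288
ln S = ln 6.692 + 0.288 × ln 2.235 = 1.9009 + 0.288 × 0.8042 = 2.1325
S = e^2.1325 ≈ 8.436

8.4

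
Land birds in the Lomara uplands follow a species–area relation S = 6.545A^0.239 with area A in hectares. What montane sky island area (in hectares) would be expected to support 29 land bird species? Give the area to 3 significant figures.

29 = 6.545 × A^0.239  ⇒  A^0.239 = 29/6.545 = 4.431
ln A = ln(4.431) / 0.239 = 1.4886 / 0.239 = 6.2284
A = e^6.2284 ≈ 507 hectares

507 hectares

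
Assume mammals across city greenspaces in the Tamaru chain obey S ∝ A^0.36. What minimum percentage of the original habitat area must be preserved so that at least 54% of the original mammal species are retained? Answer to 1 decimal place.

18.1%

Need (A_new/A_old)^0.36 = 0.54, so A_new/A_old = 0.54^(1/0.36) = 0.54^2.778
ln(A_new/A_old) = ln 0.54 / 0.36 = -0.6162 / 0.36 = -1.7116
A_new/A_old = e^-1.7116 ≈ 0.1806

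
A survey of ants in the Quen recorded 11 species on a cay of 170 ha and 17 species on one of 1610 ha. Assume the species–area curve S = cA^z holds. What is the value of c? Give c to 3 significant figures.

4.07

z = ln(S₂/S₁) / ln(A₂/A₁) = ln(17/11) / ln(1610/170) = 0.4353 / 2.2482 = 0.1936
c = S₁ / A₁^z = 11 / 170^0.1936 = 11 / 2.703 = 4.069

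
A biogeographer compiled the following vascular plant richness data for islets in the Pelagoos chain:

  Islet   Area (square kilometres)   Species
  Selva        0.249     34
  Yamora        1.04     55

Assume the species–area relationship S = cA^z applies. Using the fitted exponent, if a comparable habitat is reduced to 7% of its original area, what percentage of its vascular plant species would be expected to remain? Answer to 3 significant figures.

40.9%

z = ln(55/34) / ln(1.04/0.249) = 0.4810 / 1.4295 = 0.3365
S_new/S_old = (A_new/A_old)^z = 0.07^0.3365 = exp(0.3365 × -2.6593) = 0.4087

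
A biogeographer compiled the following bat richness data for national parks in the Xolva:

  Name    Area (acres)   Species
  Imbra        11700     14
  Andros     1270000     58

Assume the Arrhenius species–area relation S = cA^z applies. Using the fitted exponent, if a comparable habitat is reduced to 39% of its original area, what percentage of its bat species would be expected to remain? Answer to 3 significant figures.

75.2%

z = ln(58/14) / ln(1270000/11700) = 1.4214 / 4.6872 = 0.3032
S_new/S_old = (A_new/A_old)^z = 0.39^0.3032 = exp(0.3032 × -0.9416) = 0.7516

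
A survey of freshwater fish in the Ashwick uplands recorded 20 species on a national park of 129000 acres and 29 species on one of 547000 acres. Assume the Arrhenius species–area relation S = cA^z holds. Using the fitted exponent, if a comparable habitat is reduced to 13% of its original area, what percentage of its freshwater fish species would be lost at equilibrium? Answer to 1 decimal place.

40.8%

z = ln(29/20) / ln(547000/129000) = 0.3716 / 1.4446 = 0.2572
S_new/S_old = (A_new/A_old)^z = 0.13^0.2572 = exp(0.2572 × -2.0402) = 0.5917
Fraction lost = 1 − 0.5917 = 0.4083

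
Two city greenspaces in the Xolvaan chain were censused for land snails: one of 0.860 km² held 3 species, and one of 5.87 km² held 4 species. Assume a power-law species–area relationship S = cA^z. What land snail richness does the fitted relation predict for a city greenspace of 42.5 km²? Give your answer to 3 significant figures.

z = ln(4/3) / ln(5.87/0.86) = 0.2877 / 1.9207 = 0.1498
c = 3 / 0.86^0.1498 = 3 / 0.9777 = 3.069
S₃ = 3.069 × 42.5^0.1498 = 3.069 × 1.753 ≈ 5.381

5.38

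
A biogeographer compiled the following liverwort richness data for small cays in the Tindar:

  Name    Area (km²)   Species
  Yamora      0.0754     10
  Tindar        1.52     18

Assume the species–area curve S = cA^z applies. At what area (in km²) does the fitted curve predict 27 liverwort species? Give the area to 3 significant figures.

12.1 km²

z = ln(18/10) / ln(1.52/0.0754) = 0.5878 / 3.0037 = 0.1957
c = 10 / 0.0754^0.1957 = 10 / 0.603 = 16.58
A = (27/16.58)^(1/0.1957) ⇒ ln A = ln(1.628)/0.1957 = 2.4907
A = e^2.4907 ≈ 12.07 km²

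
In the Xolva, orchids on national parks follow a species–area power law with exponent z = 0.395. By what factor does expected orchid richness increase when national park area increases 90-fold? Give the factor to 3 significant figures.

5.91

S₂/S₁ = (A₂/A₁)^z = 90^0.395
ln(S₂/S₁) = 0.395 × ln 90 = 0.395 × 4.4998 = 1.7774
S₂/S₁ = e^1.7774 ≈ 5.915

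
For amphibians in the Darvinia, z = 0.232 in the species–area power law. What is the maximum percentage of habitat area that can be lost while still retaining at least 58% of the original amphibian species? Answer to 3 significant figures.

90.4%

Need (A_new/A_old)^0.232 = 0.58, so A_new/A_old = 0.58^(1/0.232) = 0.58^4.31
ln(A_new/A_old) = ln 0.58 / 0.232 = -0.5447 / 0.232 = -2.3480
A_new/A_old = e^-2.3480 ≈ 0.09556
Fraction that can be lost = 1 − 0.09556 = 0.9044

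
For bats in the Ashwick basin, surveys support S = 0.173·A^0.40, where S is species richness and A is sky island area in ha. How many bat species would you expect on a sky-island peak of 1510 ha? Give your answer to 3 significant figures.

S = 0.173 × 1510^0.4
ln S = ln 0.173 + 0.4 × ln 1510 = -1.7545 + 0.4 × 7.3199 = 1.1735
S = e^1.1735 ≈ 3.233

3.23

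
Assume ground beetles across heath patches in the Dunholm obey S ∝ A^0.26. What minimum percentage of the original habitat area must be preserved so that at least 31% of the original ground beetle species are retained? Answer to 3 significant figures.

1.11%

Need (A_new/A_old)^0.26 = 0.31, so A_new/A_old = 0.31^(1/0.26) = 0.31^3.846
ln(A_new/A_old) = ln 0.31 / 0.26 = -1.1712 / 0.26 = -4.5045
A_new/A_old = e^-4.5045 ≈ 0.01106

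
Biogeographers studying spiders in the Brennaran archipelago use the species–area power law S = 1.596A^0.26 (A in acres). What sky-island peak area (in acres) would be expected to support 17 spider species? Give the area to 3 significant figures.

17 = 1.596 × A^0.26  ⇒  A^0.26 = 17/1.596 = 10.65
ln A = ln(10.65) / 0.26 = 2.3657 / 0.26 = 9.0989
A = e^9.0989 ≈ 8945 acres

8950 acres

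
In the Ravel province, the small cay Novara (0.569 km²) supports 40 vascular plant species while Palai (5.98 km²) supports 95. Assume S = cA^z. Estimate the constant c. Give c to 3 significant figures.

49.2

z = ln(S₂/S₁) / ln(A₂/A₁) = ln(95/40) / ln(5.98/0.569) = 0.8650 / 2.3523 = 0.3677
c = S₁ / A₁^z = 40 / 0.569^0.3677 = 40 / 0.8127 = 49.22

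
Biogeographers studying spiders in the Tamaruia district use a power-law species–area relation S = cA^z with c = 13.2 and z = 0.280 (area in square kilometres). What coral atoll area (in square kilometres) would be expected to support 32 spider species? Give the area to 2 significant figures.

32 = 13.2 × A^0.28  ⇒  A^0.28 = 32/13.2 = 2.424
ln A = ln(2.424) / 0.28 = 0.8855 / 0.28 = 3.1626
A = e^3.1626 ≈ 23.63 square kilometres

24 square kilometres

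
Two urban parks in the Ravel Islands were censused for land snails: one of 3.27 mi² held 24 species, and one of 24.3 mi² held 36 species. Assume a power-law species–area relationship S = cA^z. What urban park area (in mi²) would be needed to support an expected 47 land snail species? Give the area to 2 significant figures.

z = ln(36/24) / ln(24.3/3.27) = 0.4055 / 2.0057 = 0.2022
c = 24 / 3.27^0.2022 = 24 / 1.271 = 18.89
A = (47/18.89)^(1/0.2022) ⇒ ln A = ln(2.488)/0.2022 = 4.5094
A = e^4.5094 ≈ 90.87 mi²

91 mi²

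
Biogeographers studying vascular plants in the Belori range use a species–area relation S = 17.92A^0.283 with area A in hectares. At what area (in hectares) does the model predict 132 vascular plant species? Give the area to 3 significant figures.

132 = 17.92 × A^0.283  ⇒  A^0.283 = 132/17.92 = 7.366
ln A = ln(7.366) / 0.283 = 1.9969 / 0.283 = 7.0561
A = e^7.0561 ≈ 1160 hectares

1160 hectares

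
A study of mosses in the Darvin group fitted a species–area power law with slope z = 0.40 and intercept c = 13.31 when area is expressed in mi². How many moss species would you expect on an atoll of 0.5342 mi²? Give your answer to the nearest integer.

10 species

S = 13.31 × 0.5342^0.4 = 13.31 × 0.7782 ≈ 10.36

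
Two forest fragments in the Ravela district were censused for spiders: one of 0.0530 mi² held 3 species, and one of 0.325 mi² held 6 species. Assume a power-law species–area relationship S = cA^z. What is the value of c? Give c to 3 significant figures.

9.22

z = ln(S₂/S₁) / ln(A₂/A₁) = ln(6/3) / ln(0.325/0.053) = 0.6931 / 1.8135 = 0.3822
c = S₁ / A₁^z = 3 / 0.053^0.3822 = 3 / 0.3254 = 9.22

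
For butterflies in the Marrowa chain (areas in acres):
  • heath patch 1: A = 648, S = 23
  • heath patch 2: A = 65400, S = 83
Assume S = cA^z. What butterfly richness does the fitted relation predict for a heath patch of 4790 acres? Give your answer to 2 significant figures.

z = ln(83/23) / ln(65400/648) = 1.2833 / 4.6144 = 0.2781
c = 23 / 648^0.2781 = 23 / 6.053 = 3.8
S₃ = 3.8 × 4790^0.2781 = 3.8 × 10.56 ≈ 40.12

40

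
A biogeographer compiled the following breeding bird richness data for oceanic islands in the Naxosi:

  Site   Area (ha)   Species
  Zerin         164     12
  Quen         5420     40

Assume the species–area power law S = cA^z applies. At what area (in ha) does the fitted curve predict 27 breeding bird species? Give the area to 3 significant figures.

1730 ha

z = ln(40/12) / ln(5420/164) = 1.2040 / 3.4980 = 0.3442
c = 12 / 164^0.3442 = 12 / 5.785 = 2.074
A = (27/2.074)^(1/0.3442) ⇒ ln A = ln(13.02)/0.3442 = 7.4559
A = e^7.4559 ≈ 1730 ha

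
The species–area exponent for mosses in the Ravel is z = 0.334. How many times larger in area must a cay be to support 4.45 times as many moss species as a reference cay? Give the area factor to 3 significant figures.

(A₂/A₁)^0.334 = 4.45, so A₂/A₁ = 4.45^(1/0.334) = 4.45^2.994
ln(A₂/A₁) = ln 4.45 / 0.334 = 1.4929 / 0.334 = 4.4698
A₂/A₁ = e^4.4698 ≈ 87.34

87.3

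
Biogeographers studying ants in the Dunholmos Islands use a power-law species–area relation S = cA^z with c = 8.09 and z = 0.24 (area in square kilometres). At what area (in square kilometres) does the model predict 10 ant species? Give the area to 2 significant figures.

2.4 square kilometres

10 = 8.09 × A^0.24  ⇒  A^0.24 = 10/8.09 = 1.236
ln A = ln(1.236) / 0.24 = 0.2120 / 0.24 = 0.8832
A = e^0.8832 ≈ 2.419 square kilometres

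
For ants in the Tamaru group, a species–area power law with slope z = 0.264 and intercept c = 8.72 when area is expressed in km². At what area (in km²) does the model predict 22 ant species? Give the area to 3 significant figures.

22 = 8.72 × A^0.264  ⇒  A^0.264 = 22/8.72 = 2.523
ln A = ln(2.523) / 0.264 = 0.9254 / 0.264 = 3.5054
A = e^3.5054 ≈ 33.29 km²

33.3 km²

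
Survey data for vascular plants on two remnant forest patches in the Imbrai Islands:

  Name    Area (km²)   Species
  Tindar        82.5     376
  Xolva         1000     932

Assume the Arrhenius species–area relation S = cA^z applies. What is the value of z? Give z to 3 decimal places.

Taking logs: ln S = ln c + z ln A, so z = (ln S₂ − ln S₁)/(ln A₂ − ln A₁).
z = ln(932/376) / ln(1000/82.5) = ln(2.479) / ln(12.12) = 0.9077 / 2.4950 = 0.3638

0.364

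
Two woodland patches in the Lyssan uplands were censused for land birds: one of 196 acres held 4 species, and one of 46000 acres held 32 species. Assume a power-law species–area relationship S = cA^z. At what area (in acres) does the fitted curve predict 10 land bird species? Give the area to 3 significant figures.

2170 acres

z = ln(32/4) / ln(46000/196) = 2.0794 / 5.4583 = 0.3810
c = 4 / 196^0.3810 = 4 / 7.469 = 0.5355
A = (10/0.5355)^(1/0.3810) ⇒ ln A = ln(18.67)/0.3810 = 7.6833
A = e^7.6833 ≈ 2172 acres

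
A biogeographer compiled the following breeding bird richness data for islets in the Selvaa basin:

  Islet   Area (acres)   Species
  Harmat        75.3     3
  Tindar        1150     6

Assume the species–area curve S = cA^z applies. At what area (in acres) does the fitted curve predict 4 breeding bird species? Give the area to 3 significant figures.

233 acres

z = ln(6/3) / ln(1150/75.3) = 0.6931 / 2.7260 = 0.2543
c = 3 / 75.3^0.2543 = 3 / 3.001 = 0.9998
A = (4/0.9998)^(1/0.2543) ⇒ ln A = ln(4.001)/0.2543 = 5.4529
A = e^5.4529 ≈ 233.4 acres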